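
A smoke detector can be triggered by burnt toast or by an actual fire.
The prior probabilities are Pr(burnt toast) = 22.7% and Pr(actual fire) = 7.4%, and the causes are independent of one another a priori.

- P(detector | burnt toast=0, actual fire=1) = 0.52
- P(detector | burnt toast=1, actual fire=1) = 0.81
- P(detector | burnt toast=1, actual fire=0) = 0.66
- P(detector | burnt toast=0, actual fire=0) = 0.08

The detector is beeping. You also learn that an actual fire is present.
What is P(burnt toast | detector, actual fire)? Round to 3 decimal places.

Weight on burnt toast=true, given the evidence: 0.81*0.227 = 0.183870
Normalizer over all consistent configurations: 0.52*0.773 + 0.81*0.227 = 0.585830
P(burnt toast | detector, actual fire) = 0.183870/0.585830 ≈ 0.314

P(burnt toast | detector, actual fire) ≈ 0.314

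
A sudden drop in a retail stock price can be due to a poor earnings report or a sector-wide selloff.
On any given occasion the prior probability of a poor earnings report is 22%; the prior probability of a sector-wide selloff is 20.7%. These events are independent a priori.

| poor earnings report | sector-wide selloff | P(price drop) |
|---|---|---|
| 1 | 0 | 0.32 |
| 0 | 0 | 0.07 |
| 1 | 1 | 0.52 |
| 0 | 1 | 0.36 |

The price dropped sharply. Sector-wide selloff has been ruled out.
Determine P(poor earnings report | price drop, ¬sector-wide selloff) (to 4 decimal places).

P(price drop | ¬sector-wide selloff) = 0.07×0.78 + 0.32×0.22 = 0.054600 + 0.070400 = 0.125000
Restricting to configurations with poor earnings report present: 0.32×0.22 = 0.070400.
Hence the posterior is 0.070400/0.125000 ≈ 0.5632.

P(poor earnings report | price drop, ¬sector-wide selloff) ≈ 0.5632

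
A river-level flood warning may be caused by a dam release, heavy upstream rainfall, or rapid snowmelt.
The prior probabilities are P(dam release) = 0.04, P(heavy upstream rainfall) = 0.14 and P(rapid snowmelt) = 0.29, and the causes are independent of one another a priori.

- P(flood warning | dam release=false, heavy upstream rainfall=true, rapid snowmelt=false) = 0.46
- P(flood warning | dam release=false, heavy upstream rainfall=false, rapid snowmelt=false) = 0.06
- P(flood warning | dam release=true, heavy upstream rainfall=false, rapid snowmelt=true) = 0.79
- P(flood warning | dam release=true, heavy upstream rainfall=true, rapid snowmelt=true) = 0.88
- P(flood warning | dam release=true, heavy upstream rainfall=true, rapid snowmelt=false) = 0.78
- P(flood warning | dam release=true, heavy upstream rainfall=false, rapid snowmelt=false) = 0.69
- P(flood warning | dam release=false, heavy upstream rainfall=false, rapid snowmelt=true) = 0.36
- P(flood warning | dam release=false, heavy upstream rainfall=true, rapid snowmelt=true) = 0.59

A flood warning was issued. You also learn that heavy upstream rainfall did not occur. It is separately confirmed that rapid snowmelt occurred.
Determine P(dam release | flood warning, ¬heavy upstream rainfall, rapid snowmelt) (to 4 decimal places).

P(dam release | flood warning, ¬heavy upstream rainfall, rapid snowmelt) ≈ 0.0838

Weight on dam release=true, given the evidence: 0.79*0.04 = 0.031600
Normalizer over all consistent configurations: 0.36*0.96 + 0.79*0.04 = 0.377200
P(dam release | flood warning, ¬heavy upstream rainfall, rapid snowmelt) = 0.031600/0.377200 ≈ 0.0838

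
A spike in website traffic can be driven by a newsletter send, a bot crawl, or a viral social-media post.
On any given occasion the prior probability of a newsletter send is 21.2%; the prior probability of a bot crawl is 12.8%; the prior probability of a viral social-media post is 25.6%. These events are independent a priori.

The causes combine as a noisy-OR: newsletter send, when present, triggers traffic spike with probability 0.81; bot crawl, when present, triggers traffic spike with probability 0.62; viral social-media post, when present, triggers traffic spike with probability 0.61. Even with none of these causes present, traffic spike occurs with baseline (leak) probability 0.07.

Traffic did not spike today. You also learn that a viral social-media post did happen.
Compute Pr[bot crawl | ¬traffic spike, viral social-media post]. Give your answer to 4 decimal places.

Pr[bot crawl | ¬traffic spike, viral social-media post] ≈ 0.0528

Under noisy-OR, P(traffic spike | causes) = 1 − (1−0.07)·∏(1−qᵢ) over the active causes.
Numerator (weight on configurations with bot crawl): 0.013902 + 0.000711 = 0.014613
Denominator P(¬traffic spike | viral social-media post): 0.3627·0.788·0.872 + 0.137826·0.788·0.128 + 0.068913·0.212·0.872 + 0.026187·0.212·0.128 = 0.276577
Posterior = 0.014613 / 0.276577 ≈ 0.0528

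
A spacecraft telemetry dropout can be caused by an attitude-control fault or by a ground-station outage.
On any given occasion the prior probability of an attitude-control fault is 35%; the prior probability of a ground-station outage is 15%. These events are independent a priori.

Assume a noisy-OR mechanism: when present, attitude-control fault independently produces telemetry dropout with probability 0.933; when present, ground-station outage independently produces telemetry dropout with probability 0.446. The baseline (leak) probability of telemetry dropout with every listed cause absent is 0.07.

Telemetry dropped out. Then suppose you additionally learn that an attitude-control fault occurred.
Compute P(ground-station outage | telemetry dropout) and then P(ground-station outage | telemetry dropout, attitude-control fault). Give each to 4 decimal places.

P(ground-station outage | telemetry dropout) ≈ 0.2357; P(ground-station outage | telemetry dropout, attitude-control fault) ≈ 0.1538

Under noisy-OR, P(telemetry dropout | causes) = 1 − (1−0.07)·∏(1−qᵢ) over the active causes.
Weight on ground-station outage=true, given the evidence: 0.047266 + 0.050688 = 0.097954
Denominator P(telemetry dropout): 0.07×0.65×0.85 + 0.48478×0.65×0.15 + 0.93769×0.35×0.85 + 0.96548×0.35×0.15 = 0.415592
Posterior = 0.097954 / 0.415592 ≈ 0.2357

Now also conditioning on attitude-control fault=true:
P(telemetry dropout | attitude-control fault) = 0.93769*0.85 + 0.96548*0.15 = 0.797037 + 0.144822 = 0.941859
Restricting to configurations with ground-station outage present: 0.96548*0.15 = 0.144822.
P(ground-station outage | telemetry dropout, attitude-control fault) = 0.144822 / 0.941859 ≈ 0.1538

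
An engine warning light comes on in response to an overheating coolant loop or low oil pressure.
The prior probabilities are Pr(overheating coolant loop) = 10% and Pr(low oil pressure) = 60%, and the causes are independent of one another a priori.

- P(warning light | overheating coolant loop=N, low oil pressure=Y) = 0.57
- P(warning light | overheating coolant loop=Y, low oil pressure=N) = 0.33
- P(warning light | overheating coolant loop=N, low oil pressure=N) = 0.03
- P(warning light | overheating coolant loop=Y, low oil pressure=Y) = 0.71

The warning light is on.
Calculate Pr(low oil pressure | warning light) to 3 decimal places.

Pr(low oil pressure | warning light) ≈ 0.936

By total probability over the 4 (overheating coolant loop, low oil pressure) configurations:
  P(warning light) = 0.03·0.9·0.4 + 0.57·0.9·0.6 + 0.33·0.1·0.4 + 0.71·0.1·0.6
        = 0.010800 + 0.307800 + 0.013200 + 0.042600 = 0.374400
The terms with low oil pressure present sum to 0.350400, so
  P(low oil pressure | warning light) = 0.350400 / 0.374400 ≈ 0.936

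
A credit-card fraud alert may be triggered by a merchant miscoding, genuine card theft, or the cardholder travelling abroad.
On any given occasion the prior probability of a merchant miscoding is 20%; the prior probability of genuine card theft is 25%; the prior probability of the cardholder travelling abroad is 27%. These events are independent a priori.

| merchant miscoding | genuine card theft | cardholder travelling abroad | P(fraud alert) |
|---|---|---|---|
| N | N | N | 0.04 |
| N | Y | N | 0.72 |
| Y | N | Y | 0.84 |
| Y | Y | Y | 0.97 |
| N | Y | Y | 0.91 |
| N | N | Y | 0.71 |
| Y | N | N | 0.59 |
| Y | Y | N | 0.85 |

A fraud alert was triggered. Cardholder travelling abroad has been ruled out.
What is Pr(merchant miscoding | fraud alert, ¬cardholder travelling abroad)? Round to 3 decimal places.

Pr(merchant miscoding | fraud alert, ¬cardholder travelling abroad) ≈ 0.438

P(fraud alert | ¬cardholder travelling abroad) = 0.04·0.8·0.75 + 0.72·0.8·0.25 + 0.59·0.2·0.75 + 0.85·0.2·0.25 = 0.024000 + 0.144000 + 0.088500 + 0.042500 = 0.299000
The merchant miscoding-present share is 0.088500 + 0.042500 = 0.131000.
Hence the posterior is 0.131000/0.299000 ≈ 0.438.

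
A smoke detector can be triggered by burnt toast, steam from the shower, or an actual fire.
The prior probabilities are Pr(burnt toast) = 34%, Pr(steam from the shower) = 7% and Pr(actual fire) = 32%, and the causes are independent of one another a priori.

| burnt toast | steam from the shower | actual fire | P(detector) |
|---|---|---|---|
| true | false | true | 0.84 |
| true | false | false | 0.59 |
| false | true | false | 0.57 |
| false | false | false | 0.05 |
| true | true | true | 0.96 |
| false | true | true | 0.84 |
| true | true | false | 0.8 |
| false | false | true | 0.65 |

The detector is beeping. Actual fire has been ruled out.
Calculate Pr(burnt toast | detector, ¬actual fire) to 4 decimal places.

Pr(burnt toast | detector, ¬actual fire) ≈ 0.7829

P(detector | ¬actual fire) = 0.05×0.66×0.93 + 0.57×0.66×0.07 + 0.59×0.34×0.93 + 0.8×0.34×0.07 = 0.030690 + 0.026334 + 0.186558 + 0.019040 = 0.262622
Of this, 0.205598 comes from 0.186558 + 0.019040 (the burnt toast=true cases).
So P(burnt toast | detector, ¬actual fire) = 0.205598/0.262622 ≈ 0.7829.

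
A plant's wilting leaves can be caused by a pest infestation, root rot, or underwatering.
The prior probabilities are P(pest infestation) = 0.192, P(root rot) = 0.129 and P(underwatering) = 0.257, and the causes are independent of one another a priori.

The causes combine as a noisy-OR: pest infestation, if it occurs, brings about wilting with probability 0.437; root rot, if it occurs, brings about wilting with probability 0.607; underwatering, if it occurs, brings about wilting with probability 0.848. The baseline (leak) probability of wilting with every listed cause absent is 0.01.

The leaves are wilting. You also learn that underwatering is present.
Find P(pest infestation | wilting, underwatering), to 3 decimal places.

P(pest infestation | wilting, underwatering) ≈ 0.203

Under noisy-OR, P(wilting | causes) = 1 − (1−0.01)·∏(1−qᵢ) over the active causes.
Sum P(wilting|·) weighted by the priors over the 4 (pest infestation, root rot) configurations:
  P(wilting | underwatering) = 0.84952*0.808*0.871 + 0.940861*0.808*0.129 + 0.91528*0.192*0.871 + 0.966705*0.192*0.129
        = 0.597865 + 0.098068 + 0.153064 + 0.023943 = 0.872940
Configurations with pest infestation contribute 0.177007, so
  P(pest infestation | wilting, underwatering) = 0.177007 / 0.872940 ≈ 0.203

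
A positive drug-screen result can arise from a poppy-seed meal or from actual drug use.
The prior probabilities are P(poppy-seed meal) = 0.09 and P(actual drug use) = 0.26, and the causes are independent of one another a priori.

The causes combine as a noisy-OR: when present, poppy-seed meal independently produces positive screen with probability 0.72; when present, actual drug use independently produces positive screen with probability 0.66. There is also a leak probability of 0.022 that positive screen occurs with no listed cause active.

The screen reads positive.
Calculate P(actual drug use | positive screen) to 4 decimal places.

Under noisy-OR, P(positive screen | causes) = 1 − (1−0.022)·∏(1−qᵢ) over the active causes.
P(positive screen) = 0.022*0.91*0.74 + 0.66748*0.91*0.26 + 0.72616*0.09*0.74 + 0.906894*0.09*0.26 = 0.014815 + 0.157926 + 0.048362 + 0.021221 = 0.242324
Restricting to configurations with actual drug use present: 0.157926 + 0.021221 = 0.179147.
So P(actual drug use | positive screen) = 0.179147/0.242324 ≈ 0.7393.

P(actual drug use | positive screen) ≈ 0.7393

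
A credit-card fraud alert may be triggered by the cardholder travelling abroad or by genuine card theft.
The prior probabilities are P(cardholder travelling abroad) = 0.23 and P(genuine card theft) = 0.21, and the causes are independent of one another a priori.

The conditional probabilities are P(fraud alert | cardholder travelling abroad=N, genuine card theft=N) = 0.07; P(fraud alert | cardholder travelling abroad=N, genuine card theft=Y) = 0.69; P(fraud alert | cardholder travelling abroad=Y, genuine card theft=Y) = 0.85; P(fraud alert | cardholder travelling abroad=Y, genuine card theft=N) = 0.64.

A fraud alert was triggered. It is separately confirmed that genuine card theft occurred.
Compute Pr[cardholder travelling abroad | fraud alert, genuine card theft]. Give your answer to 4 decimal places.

By total probability over both values of cardholder travelling abroad:
  P(fraud alert | genuine card theft) = 0.69×0.77 + 0.85×0.23
        = 0.531300 + 0.195500 = 0.726800
Configurations with cardholder travelling abroad contribute 0.195500, so
  P(cardholder travelling abroad | fraud alert, genuine card theft) = 0.195500 / 0.726800 ≈ 0.2690

Pr[cardholder travelling abroad | fraud alert, genuine card theft] ≈ 0.2690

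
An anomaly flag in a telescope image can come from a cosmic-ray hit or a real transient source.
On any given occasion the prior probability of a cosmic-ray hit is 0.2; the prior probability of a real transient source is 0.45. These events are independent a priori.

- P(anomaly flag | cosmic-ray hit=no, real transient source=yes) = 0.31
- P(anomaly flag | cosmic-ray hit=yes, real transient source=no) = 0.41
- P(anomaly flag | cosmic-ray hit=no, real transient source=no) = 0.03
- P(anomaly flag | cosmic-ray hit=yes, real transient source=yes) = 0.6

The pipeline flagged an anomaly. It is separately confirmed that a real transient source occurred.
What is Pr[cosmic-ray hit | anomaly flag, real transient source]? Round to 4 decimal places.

Numerator (weight on configurations with cosmic-ray hit): 0.6×0.2 = 0.120000
The normalizing constant is 0.31×0.8 + 0.6×0.2 = 0.368000
Posterior = 0.120000 / 0.368000 ≈ 0.3261

Pr[cosmic-ray hit | anomaly flag, real transient source] ≈ 0.3261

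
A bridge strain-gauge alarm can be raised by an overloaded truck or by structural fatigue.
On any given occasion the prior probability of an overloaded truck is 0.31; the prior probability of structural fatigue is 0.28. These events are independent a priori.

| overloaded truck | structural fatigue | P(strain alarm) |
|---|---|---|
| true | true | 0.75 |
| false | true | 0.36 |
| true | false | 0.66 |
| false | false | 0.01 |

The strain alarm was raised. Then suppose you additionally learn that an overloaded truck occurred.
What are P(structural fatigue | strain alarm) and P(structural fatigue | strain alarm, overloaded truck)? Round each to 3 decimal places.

P(structural fatigue | strain alarm) ≈ 0.469; P(structural fatigue | strain alarm, overloaded truck) ≈ 0.306

P(strain alarm) = 0.01×0.69×0.72 + 0.36×0.69×0.28 + 0.66×0.31×0.72 + 0.75×0.31×0.28 = 0.004968 + 0.069552 + 0.147312 + 0.065100 = 0.286932
Restricting to configurations with structural fatigue present: 0.069552 + 0.065100 = 0.134652.
So P(structural fatigue | strain alarm) = 0.134652/0.286932 ≈ 0.469.

With the extra evidence:
Weight on structural fatigue=true, given the evidence: 0.75×0.28 = 0.210000
Normalizer over all consistent configurations: 0.66×0.72 + 0.75×0.28 = 0.685200
P(structural fatigue | strain alarm, overloaded truck) = 0.210000/0.685200 ≈ 0.306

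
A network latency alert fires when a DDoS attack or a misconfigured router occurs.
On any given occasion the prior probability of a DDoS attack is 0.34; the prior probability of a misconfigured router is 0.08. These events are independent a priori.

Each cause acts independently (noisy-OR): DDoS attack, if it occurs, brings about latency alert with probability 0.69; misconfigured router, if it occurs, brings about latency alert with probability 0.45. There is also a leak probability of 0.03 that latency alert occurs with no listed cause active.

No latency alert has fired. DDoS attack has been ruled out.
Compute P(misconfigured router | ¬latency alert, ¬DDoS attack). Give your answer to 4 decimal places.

P(misconfigured router | ¬latency alert, ¬DDoS attack) ≈ 0.0456

Under noisy-OR, P(latency alert | causes) = 1 − (1−0.03)·∏(1−qᵢ) over the active causes.
Enumerate both values of misconfigured router and weight by the priors:
  P(¬latency alert | ¬DDoS attack) = 0.97*0.92 + 0.5335*0.08
        = 0.892400 + 0.042680 = 0.935080
Configurations with misconfigured router contribute 0.042680, so
  P(misconfigured router | ¬latency alert, ¬DDoS attack) = 0.042680 / 0.935080 ≈ 0.0456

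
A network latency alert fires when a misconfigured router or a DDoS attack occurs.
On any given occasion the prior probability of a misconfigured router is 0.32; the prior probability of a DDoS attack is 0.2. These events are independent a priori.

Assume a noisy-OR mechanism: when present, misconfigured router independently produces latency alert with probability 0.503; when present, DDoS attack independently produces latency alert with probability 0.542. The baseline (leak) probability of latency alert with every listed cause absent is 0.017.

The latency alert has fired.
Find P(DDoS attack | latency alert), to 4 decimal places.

P(DDoS attack | latency alert) ≈ 0.4703

Under noisy-OR, P(latency alert | causes) = 1 − (1−0.017)·∏(1−qᵢ) over the active causes.
For the numerator, keep only DDoS attack=true terms: 0.074771 + 0.049680 = 0.124451
The normalizing constant is 0.017*0.68*0.8 + 0.549786*0.68*0.2 + 0.511449*0.32*0.8 + 0.776244*0.32*0.2 = 0.264630
P(DDoS attack | latency alert) = 0.124451/0.264630 ≈ 0.4703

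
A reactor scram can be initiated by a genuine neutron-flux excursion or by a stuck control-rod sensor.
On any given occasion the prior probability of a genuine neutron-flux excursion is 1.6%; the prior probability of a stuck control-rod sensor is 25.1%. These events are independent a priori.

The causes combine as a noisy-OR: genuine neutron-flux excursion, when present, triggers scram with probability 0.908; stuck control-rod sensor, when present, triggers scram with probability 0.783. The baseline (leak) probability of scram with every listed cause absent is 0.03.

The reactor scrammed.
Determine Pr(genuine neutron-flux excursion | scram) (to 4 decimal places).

Under noisy-OR, P(scram | causes) = 1 − (1−0.03)·∏(1−qᵢ) over the active causes.
Numerator (weight on configurations with genuine neutron-flux excursion): 0.010915 + 0.003938 = 0.014853
Normalizer over all consistent configurations: 0.03×0.984×0.749 + 0.78951×0.984×0.251 + 0.91076×0.016×0.749 + 0.980635×0.016×0.251 = 0.231959
P(genuine neutron-flux excursion | scram) = 0.014853/0.231959 ≈ 0.0640

Pr(genuine neutron-flux excursion | scram) ≈ 0.0640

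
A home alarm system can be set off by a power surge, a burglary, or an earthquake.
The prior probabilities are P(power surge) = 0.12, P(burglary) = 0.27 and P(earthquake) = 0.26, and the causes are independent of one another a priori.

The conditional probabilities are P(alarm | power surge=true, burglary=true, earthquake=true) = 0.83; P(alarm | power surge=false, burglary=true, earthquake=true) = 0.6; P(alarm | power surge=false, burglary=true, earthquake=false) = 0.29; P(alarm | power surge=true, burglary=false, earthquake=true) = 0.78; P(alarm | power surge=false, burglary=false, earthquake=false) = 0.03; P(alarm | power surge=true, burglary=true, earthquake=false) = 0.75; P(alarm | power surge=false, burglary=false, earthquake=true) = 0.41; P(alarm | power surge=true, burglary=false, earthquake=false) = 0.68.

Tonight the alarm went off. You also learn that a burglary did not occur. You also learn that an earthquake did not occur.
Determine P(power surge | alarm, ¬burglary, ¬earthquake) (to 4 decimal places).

P(alarm | ¬burglary, ¬earthquake) = 0.03·0.88 + 0.68·0.12 = 0.026400 + 0.081600 = 0.108000
The power surge-present share is 0.68·0.12 = 0.081600.
So P(power surge | alarm, ¬burglary, ¬earthquake) = 0.081600/0.108000 ≈ 0.7556.

P(power surge | alarm, ¬burglary, ¬earthquake) ≈ 0.7556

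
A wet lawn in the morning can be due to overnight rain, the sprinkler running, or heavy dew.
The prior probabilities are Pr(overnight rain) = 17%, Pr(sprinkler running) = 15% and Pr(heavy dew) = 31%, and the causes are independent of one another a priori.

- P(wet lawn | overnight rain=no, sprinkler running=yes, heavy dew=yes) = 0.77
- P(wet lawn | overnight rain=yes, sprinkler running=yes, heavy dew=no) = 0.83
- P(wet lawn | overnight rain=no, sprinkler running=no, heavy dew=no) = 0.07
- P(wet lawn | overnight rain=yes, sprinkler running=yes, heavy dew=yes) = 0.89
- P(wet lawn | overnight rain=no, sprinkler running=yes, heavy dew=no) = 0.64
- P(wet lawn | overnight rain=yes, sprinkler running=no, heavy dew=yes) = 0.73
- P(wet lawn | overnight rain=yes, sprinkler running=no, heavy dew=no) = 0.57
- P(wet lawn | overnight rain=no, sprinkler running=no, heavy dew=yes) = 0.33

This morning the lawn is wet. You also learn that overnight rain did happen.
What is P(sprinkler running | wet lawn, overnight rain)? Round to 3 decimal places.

P(sprinkler running | wet lawn, overnight rain) ≈ 0.195

P(wet lawn | overnight rain) = 0.57·0.85·0.69 + 0.73·0.85·0.31 + 0.83·0.15·0.69 + 0.89·0.15·0.31 = 0.334305 + 0.192355 + 0.085905 + 0.041385 = 0.653950
The sprinkler running-present share is 0.085905 + 0.041385 = 0.127290.
P(sprinkler running | wet lawn, overnight rain) = 0.127290 / 0.653950 ≈ 0.195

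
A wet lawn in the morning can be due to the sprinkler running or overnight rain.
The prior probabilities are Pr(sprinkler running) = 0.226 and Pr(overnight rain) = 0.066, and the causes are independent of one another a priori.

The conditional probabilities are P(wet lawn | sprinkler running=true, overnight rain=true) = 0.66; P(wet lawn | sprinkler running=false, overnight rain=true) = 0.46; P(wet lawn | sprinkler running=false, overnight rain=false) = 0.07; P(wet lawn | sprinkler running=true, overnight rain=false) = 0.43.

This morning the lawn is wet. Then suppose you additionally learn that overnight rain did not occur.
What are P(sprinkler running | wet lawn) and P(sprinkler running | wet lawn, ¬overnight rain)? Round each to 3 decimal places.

P(sprinkler running | wet lawn) ≈ 0.576; P(sprinkler running | wet lawn, ¬overnight rain) ≈ 0.642

P(wet lawn) = 0.07×0.774×0.934 + 0.46×0.774×0.066 + 0.43×0.226×0.934 + 0.66×0.226×0.066 = 0.050604 + 0.023499 + 0.090766 + 0.009845 = 0.174714
Restricting to configurations with sprinkler running present: 0.090766 + 0.009845 = 0.100611.
Hence the posterior is 0.100611/0.174714 ≈ 0.576.

Now also conditioning on overnight rain≠true:
By total probability over both values of sprinkler running:
  P(wet lawn | ¬overnight rain) = 0.07*0.774 + 0.43*0.226
        = 0.054180 + 0.097180 = 0.151360
Keeping only the sprinkler running-present terms gives 0.097180, so
  P(sprinkler running | wet lawn, ¬overnight rain) = 0.097180 / 0.151360 ≈ 0.642
Ruling out overnight rain raises the posterior on sprinkler running — the flip side of explaining away.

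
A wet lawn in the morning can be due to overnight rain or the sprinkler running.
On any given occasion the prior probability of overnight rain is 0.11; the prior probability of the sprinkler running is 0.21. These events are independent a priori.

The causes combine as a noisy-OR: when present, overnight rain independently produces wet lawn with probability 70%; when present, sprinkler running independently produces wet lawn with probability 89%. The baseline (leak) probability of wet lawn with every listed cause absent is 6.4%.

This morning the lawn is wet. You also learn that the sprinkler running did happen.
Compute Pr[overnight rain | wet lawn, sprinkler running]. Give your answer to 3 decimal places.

Under noisy-OR, P(wet lawn | causes) = 1 − (1−0.064)·∏(1−qᵢ) over the active causes.
For the numerator, keep only overnight rain=true terms: 0.969112×0.11 = 0.106602
Denominator P(wet lawn | sprinkler running): 0.89704×0.89 + 0.969112×0.11 = 0.904968
Posterior = 0.106602 / 0.904968 ≈ 0.118

Pr[overnight rain | wet lawn, sprinkler running] ≈ 0.118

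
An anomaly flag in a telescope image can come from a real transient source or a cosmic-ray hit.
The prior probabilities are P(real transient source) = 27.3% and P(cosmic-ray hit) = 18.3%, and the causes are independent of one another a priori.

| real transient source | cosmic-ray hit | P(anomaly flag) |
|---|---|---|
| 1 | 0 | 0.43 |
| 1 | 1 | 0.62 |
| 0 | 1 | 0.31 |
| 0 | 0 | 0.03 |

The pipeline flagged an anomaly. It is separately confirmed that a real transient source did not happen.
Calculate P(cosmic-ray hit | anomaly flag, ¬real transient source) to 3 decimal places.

P(anomaly flag | ¬real transient source) = 0.03·0.817 + 0.31·0.183 = 0.024510 + 0.056730 = 0.081240
The cosmic-ray hit-present share is 0.31·0.183 = 0.056730.
P(cosmic-ray hit | anomaly flag, ¬real transient source) = 0.056730 / 0.081240 ≈ 0.698

P(cosmic-ray hit | anomaly flag, ¬real transient source) ≈ 0.698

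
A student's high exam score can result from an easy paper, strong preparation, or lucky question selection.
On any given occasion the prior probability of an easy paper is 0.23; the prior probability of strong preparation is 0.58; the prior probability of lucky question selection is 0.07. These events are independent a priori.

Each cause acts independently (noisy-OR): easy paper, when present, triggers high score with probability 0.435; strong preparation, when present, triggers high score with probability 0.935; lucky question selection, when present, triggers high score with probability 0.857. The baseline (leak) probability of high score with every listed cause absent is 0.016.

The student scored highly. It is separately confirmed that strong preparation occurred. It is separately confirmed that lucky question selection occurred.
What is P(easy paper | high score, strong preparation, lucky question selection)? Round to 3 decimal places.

Under noisy-OR, P(high score | causes) = 1 − (1−0.016)·∏(1−qᵢ) over the active causes.
By total probability over both values of easy paper:
  P(high score | strong preparation, lucky question selection) = 0.990854·0.77 + 0.994832·0.23
        = 0.762958 + 0.228811 = 0.991769
Keeping only the easy paper-present terms gives 0.228811, so
  P(easy paper | high score, strong preparation, lucky question selection) = 0.228811 / 0.991769 ≈ 0.231

P(easy paper | high score, strong preparation, lucky question selection) ≈ 0.231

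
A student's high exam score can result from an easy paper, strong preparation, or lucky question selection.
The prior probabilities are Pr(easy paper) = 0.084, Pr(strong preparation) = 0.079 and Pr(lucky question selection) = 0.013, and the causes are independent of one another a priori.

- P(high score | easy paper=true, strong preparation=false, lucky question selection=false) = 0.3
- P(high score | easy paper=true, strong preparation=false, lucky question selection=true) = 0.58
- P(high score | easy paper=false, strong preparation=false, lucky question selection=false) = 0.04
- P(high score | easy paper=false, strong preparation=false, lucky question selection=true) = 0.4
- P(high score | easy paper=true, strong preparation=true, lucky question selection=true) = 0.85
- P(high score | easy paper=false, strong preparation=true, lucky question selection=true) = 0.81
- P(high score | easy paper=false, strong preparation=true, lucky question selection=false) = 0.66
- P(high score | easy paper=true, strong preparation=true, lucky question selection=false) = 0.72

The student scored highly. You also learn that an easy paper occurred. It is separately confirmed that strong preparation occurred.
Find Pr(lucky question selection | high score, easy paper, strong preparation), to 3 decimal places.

Pr(lucky question selection | high score, easy paper, strong preparation) ≈ 0.015

P(high score | easy paper, strong preparation) = 0.72*0.987 + 0.85*0.013 = 0.710640 + 0.011050 = 0.721690
Restricting to configurations with lucky question selection present: 0.85*0.013 = 0.011050.
P(lucky question selection | high score, easy paper, strong preparation) = 0.011050 / 0.721690 ≈ 0.015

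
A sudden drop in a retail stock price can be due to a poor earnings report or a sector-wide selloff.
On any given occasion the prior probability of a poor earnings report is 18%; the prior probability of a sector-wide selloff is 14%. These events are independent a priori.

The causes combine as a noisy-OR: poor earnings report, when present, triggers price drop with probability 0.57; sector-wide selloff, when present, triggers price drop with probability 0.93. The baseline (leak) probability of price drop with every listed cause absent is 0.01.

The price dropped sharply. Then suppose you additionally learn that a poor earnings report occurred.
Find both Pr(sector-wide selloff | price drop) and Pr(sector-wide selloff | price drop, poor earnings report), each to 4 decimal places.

Pr(sector-wide selloff | price drop) ≈ 0.5778; Pr(sector-wide selloff | price drop, poor earnings report) ≈ 0.2157

Under noisy-OR, P(price drop | causes) = 1 − (1−0.01)·∏(1−qᵢ) over the active causes.
Numerator (weight on configurations with sector-wide selloff): 0.106844 + 0.024449 = 0.131293
The normalizing constant is 0.01×0.82×0.86 + 0.9307×0.82×0.14 + 0.5743×0.18×0.86 + 0.970201×0.18×0.14 = 0.227247
Posterior = 0.131293 / 0.227247 ≈ 0.5778

Now also conditioning on poor earnings report=true:
For the numerator, keep only sector-wide selloff=true terms: 0.970201×0.14 = 0.135828
The normalizing constant is 0.5743×0.86 + 0.970201×0.14 = 0.629726
Posterior = 0.135828 / 0.629726 ≈ 0.2157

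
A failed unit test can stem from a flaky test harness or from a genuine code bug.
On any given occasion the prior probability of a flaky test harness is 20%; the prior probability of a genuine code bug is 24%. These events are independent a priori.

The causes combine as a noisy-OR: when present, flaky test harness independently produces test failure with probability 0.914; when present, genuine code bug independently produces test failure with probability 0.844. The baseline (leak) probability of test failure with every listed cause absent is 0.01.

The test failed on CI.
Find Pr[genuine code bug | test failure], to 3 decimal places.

Under noisy-OR, P(test failure | causes) = 1 − (1−0.01)·∏(1−qᵢ) over the active causes.
Numerator (weight on configurations with genuine code bug): 0.162348 + 0.047362 = 0.209710
Normalizer over all consistent configurations: 0.01×0.8×0.76 + 0.84556×0.8×0.24 + 0.91486×0.2×0.76 + 0.986718×0.2×0.24 = 0.354849
Posterior = 0.209710 / 0.354849 ≈ 0.591

Pr[genuine code bug | test failure] ≈ 0.591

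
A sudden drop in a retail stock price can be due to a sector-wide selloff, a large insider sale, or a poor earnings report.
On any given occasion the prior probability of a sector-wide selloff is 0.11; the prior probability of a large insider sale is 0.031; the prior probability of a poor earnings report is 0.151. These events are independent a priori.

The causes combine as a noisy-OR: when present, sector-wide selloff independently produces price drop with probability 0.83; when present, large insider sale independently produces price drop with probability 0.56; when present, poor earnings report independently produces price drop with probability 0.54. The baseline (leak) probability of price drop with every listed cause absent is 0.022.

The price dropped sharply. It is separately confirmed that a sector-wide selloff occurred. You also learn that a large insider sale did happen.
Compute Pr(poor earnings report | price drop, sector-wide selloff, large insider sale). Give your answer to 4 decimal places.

Under noisy-OR, P(price drop | causes) = 1 − (1−0.022)·∏(1−qᵢ) over the active causes.
Numerator (weight on configurations with poor earnings report): 0.966349*0.151 = 0.145919
Normalizer over all consistent configurations: 0.926846*0.849 + 0.966349*0.151 = 0.932811
P(poor earnings report | price drop, sector-wide selloff, large insider sale) = 0.145919/0.932811 ≈ 0.1564

Pr(poor earnings report | price drop, sector-wide selloff, large insider sale) ≈ 0.1564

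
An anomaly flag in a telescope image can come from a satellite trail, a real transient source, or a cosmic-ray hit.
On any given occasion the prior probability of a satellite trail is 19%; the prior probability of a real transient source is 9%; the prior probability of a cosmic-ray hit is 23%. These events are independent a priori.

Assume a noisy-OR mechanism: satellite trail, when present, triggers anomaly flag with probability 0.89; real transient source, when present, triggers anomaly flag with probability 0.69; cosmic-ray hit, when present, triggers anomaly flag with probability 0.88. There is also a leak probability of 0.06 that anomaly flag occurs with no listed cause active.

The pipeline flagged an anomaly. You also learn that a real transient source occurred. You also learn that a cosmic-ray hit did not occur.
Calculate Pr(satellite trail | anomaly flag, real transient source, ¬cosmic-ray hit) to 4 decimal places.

Pr(satellite trail | anomaly flag, real transient source, ¬cosmic-ray hit) ≈ 0.2427

Under noisy-OR, P(anomaly flag | causes) = 1 − (1−0.06)·∏(1−qᵢ) over the active causes.
Enumerate both values of satellite trail and weight by the priors:
  P(anomaly flag | real transient source, ¬cosmic-ray hit) = 0.7086×0.81 + 0.967946×0.19
        = 0.573966 + 0.183910 = 0.757876
Configurations with satellite trail contribute 0.183910, so
  P(satellite trail | anomaly flag, real transient source, ¬cosmic-ray hit) = 0.183910 / 0.757876 ≈ 0.2427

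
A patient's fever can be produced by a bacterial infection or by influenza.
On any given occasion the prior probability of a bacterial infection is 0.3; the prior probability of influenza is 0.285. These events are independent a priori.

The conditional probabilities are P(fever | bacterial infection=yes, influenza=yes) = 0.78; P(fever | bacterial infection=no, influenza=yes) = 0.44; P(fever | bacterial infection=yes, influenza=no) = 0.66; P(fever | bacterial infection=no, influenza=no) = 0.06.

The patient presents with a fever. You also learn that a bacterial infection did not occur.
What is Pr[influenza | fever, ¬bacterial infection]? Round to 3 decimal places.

Pr[influenza | fever, ¬bacterial infection] ≈ 0.745

P(fever | ¬bacterial infection) = 0.06·0.715 + 0.44·0.285 = 0.042900 + 0.125400 = 0.168300
Of this, 0.125400 comes from 0.44·0.285 (the influenza=true cases).
Hence the posterior is 0.125400/0.168300 ≈ 0.745.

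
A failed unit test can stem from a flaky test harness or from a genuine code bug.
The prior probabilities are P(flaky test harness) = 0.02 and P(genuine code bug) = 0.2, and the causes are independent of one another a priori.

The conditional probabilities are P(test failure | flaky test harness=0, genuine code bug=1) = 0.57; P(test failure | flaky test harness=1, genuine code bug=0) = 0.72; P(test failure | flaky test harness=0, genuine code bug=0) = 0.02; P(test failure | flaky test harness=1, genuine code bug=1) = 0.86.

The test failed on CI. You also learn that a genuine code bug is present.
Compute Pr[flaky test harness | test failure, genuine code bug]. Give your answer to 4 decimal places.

P(test failure | genuine code bug) = 0.57×0.98 + 0.86×0.02 = 0.558600 + 0.017200 = 0.575800
Of this, 0.017200 comes from 0.86×0.02 (the flaky test harness=true cases).
P(flaky test harness | test failure, genuine code bug) = 0.017200 / 0.575800 ≈ 0.0299

Pr[flaky test harness | test failure, genuine code bug] ≈ 0.0299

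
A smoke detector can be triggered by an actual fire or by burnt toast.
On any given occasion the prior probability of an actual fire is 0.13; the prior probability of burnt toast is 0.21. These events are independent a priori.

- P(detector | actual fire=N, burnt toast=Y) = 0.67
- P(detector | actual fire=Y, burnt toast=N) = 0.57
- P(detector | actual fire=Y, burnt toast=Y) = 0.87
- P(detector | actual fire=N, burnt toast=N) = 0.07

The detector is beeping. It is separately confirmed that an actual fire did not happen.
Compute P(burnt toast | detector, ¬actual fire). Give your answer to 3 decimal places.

Weight on burnt toast=true, given the evidence: 0.67×0.21 = 0.140700
Normalizer over all consistent configurations: 0.07×0.79 + 0.67×0.21 = 0.196000
P(burnt toast | detector, ¬actual fire) = 0.140700/0.196000 ≈ 0.718

P(burnt toast | detector, ¬actual fire) ≈ 0.718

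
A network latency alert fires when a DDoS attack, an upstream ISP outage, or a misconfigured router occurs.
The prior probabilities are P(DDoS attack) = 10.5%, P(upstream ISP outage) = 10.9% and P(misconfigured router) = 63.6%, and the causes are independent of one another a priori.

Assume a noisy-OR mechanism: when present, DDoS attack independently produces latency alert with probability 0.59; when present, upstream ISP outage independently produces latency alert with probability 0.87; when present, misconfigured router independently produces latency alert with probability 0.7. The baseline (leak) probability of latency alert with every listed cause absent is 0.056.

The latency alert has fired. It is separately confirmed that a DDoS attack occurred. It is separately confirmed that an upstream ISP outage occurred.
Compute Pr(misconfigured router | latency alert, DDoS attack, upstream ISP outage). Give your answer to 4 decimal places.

Pr(misconfigured router | latency alert, DDoS attack, upstream ISP outage) ≈ 0.6444

Under noisy-OR, P(latency alert | causes) = 1 − (1−0.056)·∏(1−qᵢ) over the active causes.
Sum P(latency alert|·) weighted by the priors over both values of misconfigured router:
  P(latency alert | DDoS attack, upstream ISP outage) = 0.949685·0.364 + 0.984905·0.636
        = 0.345685 + 0.626400 = 0.972085
Keeping only the misconfigured router-present terms gives 0.626400, so
  P(misconfigured router | latency alert, DDoS attack, upstream ISP outage) = 0.626400 / 0.972085 ≈ 0.6444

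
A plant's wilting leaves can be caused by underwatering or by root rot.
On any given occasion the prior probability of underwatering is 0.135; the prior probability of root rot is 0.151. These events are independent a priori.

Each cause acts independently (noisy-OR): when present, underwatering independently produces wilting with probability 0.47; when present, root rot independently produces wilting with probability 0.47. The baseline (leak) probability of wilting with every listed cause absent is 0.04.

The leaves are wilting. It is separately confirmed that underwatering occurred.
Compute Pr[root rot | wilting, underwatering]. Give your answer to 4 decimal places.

Pr[root rot | wilting, underwatering] ≈ 0.2091

Under noisy-OR, P(wilting | causes) = 1 − (1−0.04)·∏(1−qᵢ) over the active causes.
By total probability over both values of root rot:
  P(wilting | underwatering) = 0.4912·0.849 + 0.730336·0.151
        = 0.417029 + 0.110281 = 0.527310
The terms with root rot present sum to 0.110281, so
  P(root rot | wilting, underwatering) = 0.110281 / 0.527310 ≈ 0.2091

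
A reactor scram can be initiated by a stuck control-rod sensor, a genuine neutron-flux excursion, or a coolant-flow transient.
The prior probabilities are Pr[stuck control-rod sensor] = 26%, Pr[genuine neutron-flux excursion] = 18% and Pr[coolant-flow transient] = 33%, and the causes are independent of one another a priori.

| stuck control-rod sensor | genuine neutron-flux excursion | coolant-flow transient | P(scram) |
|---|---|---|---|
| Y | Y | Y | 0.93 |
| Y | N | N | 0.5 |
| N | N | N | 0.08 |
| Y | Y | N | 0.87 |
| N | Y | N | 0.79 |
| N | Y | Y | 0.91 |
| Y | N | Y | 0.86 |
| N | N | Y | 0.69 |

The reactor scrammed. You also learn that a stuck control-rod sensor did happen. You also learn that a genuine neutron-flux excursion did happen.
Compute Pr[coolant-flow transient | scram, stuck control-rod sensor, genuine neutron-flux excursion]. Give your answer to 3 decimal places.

Pr[coolant-flow transient | scram, stuck control-rod sensor, genuine neutron-flux excursion] ≈ 0.345

For the numerator, keep only coolant-flow transient=true terms: 0.93×0.33 = 0.306900
The normalizing constant is 0.87×0.67 + 0.93×0.33 = 0.889800
P(coolant-flow transient | scram, stuck control-rod sensor, genuine neutron-flux excursion) = 0.306900/0.889800 ≈ 0.345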